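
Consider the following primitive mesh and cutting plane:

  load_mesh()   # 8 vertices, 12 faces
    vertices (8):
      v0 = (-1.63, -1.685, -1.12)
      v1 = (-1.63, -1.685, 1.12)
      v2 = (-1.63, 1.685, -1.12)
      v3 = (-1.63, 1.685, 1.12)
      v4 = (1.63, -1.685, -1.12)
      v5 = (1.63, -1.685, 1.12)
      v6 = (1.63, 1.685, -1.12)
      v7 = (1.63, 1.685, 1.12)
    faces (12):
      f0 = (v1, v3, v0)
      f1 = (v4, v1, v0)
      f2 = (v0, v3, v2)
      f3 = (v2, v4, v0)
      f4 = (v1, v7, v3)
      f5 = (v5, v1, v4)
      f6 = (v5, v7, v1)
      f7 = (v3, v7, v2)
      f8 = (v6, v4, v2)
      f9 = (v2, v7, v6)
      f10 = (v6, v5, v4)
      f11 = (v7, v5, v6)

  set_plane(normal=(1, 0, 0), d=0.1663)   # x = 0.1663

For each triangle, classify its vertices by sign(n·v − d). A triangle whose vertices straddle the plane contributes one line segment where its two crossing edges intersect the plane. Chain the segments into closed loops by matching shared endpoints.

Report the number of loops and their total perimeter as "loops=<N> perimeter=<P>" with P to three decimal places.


Straddling triangles (8 of 12):
  (v4,v1,v0) [+--] → (0.1663, -1.685, -0.114267)–(0.1663, -1.685, -1.12)  len=1.0057
  (v2,v4,v0) [-+-] → (0.1663, -0.171911, -1.12)–(0.1663, -1.685, -1.12)  len=1.5131
  (v1,v7,v3) [-+-] → (0.1663, 0.171911, 1.12)–(0.1663, 1.685, 1.12)  len=1.5131
  (v5,v1,v4) [+-+] → (0.1663, -1.685, 1.12)–(0.1663, -1.685, -0.114267)  len=1.2343
  (v5,v7,v1) [++-] → (0.1663, 0.171911, 1.12)–(0.1663, -1.685, 1.12)  len=1.8569
  (v3,v7,v2) [-+-] → (0.1663, 1.685, 1.12)–(0.1663, 1.685, 0.114267)  len=1.0057
  (v6,v4,v2) [++-] → (0.1663, -0.171911, -1.12)–(0.1663, 1.685, -1.12)  len=1.8569
  (v2,v7,v6) [-++] → (0.1663, 1.685, 0.114267)–(0.1663, 1.685, -1.12)  len=1.2343

Chained into 1 loop(s):
  loop 1: 8 segments, perimeter = 11.2200
Total perimeter = 11.220

loops=1 perimeter=11.220


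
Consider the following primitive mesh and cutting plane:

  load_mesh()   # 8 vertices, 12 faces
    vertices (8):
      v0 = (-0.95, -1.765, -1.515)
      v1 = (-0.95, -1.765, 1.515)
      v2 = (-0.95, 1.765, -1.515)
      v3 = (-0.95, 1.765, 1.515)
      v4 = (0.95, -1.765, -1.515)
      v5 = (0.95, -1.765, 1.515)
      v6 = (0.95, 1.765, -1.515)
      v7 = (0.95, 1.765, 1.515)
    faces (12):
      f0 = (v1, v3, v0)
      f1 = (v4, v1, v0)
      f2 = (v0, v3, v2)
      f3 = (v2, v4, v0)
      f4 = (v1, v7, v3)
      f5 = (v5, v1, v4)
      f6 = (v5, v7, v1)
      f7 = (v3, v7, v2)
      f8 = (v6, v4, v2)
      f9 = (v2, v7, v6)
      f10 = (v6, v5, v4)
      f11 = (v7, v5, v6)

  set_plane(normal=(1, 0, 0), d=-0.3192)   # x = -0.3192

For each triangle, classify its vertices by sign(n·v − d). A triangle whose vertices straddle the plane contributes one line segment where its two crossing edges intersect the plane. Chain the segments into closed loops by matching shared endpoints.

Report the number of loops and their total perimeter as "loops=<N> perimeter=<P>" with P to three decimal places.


Straddling triangles (8 of 12):
  (v4,v1,v0) [+--] → (-0.3192, -1.765, 0.50904)–(-0.3192, -1.765, -1.515)  len=2.0240
  (v2,v4,v0) [-+-] → (-0.3192, 0.59304, -1.515)–(-0.3192, -1.765, -1.515)  len=2.3580
  (v1,v7,v3) [-+-] → (-0.3192, -0.59304, 1.515)–(-0.3192, 1.765, 1.515)  len=2.3580
  (v5,v1,v4) [+-+] → (-0.3192, -1.765, 1.515)–(-0.3192, -1.765, 0.50904)  len=1.0060
  (v5,v7,v1) [++-] → (-0.3192, -0.59304, 1.515)–(-0.3192, -1.765, 1.515)  len=1.1720
  (v3,v7,v2) [-+-] → (-0.3192, 1.765, 1.515)–(-0.3192, 1.765, -0.50904)  len=2.0240
  (v6,v4,v2) [++-] → (-0.3192, 0.59304, -1.515)–(-0.3192, 1.765, -1.515)  len=1.1720
  (v2,v7,v6) [-++] → (-0.3192, 1.765, -0.50904)–(-0.3192, 1.765, -1.515)  len=1.0060

Chained into 1 loop(s):
  loop 1: 8 segments, perimeter = 13.1200
Total perimeter = 13.120

loops=1 perimeter=13.120


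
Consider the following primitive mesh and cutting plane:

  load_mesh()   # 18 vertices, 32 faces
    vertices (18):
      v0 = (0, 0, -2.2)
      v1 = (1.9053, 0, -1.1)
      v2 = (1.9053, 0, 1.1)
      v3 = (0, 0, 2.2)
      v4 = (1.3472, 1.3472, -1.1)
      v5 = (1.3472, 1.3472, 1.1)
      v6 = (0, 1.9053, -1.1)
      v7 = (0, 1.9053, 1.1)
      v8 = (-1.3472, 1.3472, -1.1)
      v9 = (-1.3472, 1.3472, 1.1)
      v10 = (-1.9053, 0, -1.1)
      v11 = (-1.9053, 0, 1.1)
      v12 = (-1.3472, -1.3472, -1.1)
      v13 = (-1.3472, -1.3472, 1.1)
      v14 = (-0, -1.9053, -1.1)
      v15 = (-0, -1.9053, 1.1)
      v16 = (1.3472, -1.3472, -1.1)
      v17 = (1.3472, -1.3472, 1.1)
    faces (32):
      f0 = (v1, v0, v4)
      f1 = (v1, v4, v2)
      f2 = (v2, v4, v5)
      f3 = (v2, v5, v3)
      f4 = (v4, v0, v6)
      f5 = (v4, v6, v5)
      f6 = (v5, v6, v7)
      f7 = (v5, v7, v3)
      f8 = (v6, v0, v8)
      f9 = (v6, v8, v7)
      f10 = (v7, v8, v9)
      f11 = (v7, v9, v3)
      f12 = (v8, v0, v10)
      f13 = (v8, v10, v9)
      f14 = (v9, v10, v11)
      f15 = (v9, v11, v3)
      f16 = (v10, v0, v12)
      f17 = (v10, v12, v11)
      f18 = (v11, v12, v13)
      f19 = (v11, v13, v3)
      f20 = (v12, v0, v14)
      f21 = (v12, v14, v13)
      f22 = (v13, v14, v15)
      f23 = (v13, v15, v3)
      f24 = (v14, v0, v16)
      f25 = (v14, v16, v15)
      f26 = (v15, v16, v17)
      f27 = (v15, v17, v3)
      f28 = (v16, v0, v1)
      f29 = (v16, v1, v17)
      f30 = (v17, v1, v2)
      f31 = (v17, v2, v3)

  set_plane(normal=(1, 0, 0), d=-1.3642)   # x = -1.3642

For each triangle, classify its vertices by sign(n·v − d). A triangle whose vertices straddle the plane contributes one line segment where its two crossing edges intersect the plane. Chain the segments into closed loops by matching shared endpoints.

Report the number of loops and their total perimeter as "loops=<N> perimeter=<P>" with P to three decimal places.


loops=1 perimeter=9.772

Straddling triangles (8 of 32):
  (v8,v0,v10) [++-] → (-1.3642, 0, -1.4124)–(-1.3642, 1.30616, -1.1)  len=1.3430
  (v8,v10,v9) [+-+] → (-1.3642, 1.30616, -1.1)–(-1.3642, 1.30616, 1.03299)  len=2.1330
  (v9,v10,v11) [+--] → (-1.3642, 1.30616, 1.03299)–(-1.3642, 1.30616, 1.1)  len=0.0670
  (v9,v11,v3) [+-+] → (-1.3642, 1.30616, 1.1)–(-1.3642, 0, 1.4124)  len=1.3430
  (v10,v0,v12) [-++] → (-1.3642, 0, -1.4124)–(-1.3642, -1.30616, -1.1)  len=1.3430
  (v10,v12,v11) [-+-] → (-1.3642, -1.30616, -1.1)–(-1.3642, -1.30616, -1.03299)  len=0.0670
  (v11,v12,v13) [-++] → (-1.3642, -1.30616, -1.03299)–(-1.3642, -1.30616, 1.1)  len=2.1330
  (v11,v13,v3) [-++] → (-1.3642, -1.30616, 1.1)–(-1.3642, 0, 1.4124)  len=1.3430

Chained into 1 loop(s):
  loop 1: 8 segments, perimeter = 9.7720
Total perimeter = 9.772


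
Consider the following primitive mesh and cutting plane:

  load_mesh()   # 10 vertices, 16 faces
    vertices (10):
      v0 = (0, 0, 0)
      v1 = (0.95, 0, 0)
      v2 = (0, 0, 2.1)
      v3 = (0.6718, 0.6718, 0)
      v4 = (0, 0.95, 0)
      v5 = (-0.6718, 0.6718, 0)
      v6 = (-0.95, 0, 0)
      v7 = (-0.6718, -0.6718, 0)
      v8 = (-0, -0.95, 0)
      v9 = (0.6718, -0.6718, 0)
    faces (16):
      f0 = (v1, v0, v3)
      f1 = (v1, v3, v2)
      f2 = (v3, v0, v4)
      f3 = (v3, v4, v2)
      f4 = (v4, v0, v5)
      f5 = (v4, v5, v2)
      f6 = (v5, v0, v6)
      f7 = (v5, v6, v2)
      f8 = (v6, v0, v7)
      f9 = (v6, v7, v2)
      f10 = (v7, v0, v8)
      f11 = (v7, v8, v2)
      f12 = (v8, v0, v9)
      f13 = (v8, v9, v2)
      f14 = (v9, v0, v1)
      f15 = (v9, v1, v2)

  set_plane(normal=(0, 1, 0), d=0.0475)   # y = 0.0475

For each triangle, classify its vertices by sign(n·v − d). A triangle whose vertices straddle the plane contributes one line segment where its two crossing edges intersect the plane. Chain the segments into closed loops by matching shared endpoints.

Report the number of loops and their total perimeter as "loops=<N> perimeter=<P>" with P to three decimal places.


loops=1 perimeter=6.273

Straddling triangles (8 of 16):
  (v1,v0,v3) [--+] → (0.0475, 0.0475, 0)–(0.93033, 0.0475, 0)  len=0.8828
  (v1,v3,v2) [-+-] → (0.93033, 0.0475, 0)–(0.0475, 0.0475, 1.95152)  len=2.1419
  (v3,v0,v4) [+-+] → (0.0475, 0.0475, 0)–(0, 0.0475, 0)  len=0.0475
  (v3,v4,v2) [++-] → (0, 0.0475, 1.995)–(0.0475, 0.0475, 1.95152)  len=0.0644
  (v4,v0,v5) [+-+] → (0, 0.0475, 0)–(-0.0475, 0.0475, 0)  len=0.0475
  (v4,v5,v2) [++-] → (-0.0475, 0.0475, 1.95152)–(0, 0.0475, 1.995)  len=0.0644
  (v5,v0,v6) [+--] → (-0.0475, 0.0475, 0)–(-0.93033, 0.0475, 0)  len=0.8828
  (v5,v6,v2) [+--] → (-0.93033, 0.0475, 0)–(-0.0475, 0.0475, 1.95152)  len=2.1419

Chained into 1 loop(s):
  loop 1: 8 segments, perimeter = 6.2733
Total perimeter = 6.273


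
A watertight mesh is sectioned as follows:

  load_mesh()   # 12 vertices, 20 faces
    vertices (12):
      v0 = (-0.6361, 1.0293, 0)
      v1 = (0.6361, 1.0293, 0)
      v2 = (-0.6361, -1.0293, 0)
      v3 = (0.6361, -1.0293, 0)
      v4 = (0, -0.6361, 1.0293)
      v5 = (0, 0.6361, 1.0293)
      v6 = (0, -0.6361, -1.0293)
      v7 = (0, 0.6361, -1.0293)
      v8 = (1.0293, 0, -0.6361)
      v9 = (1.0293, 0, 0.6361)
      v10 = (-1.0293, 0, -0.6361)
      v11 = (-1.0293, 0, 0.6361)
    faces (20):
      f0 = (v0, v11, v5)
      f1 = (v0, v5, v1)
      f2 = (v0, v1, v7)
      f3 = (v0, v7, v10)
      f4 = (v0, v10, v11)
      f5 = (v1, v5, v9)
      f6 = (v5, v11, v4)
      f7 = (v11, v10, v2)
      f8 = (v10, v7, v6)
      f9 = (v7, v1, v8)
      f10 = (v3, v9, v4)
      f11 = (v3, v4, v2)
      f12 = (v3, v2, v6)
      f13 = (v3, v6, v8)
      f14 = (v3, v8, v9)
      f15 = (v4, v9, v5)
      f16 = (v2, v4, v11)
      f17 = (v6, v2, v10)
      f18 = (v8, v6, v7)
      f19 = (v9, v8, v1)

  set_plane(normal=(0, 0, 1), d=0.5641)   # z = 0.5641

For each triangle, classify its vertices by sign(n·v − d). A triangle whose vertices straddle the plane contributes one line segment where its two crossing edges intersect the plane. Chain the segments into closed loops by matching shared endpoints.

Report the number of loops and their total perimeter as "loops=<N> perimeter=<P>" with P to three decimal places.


Straddling triangles (10 of 20):
  (v0,v11,v5) [-++] → (-0.984794, 0.116506, 0.5641)–(-0.28749, 0.81381, 0.5641)  len=0.9861
  (v0,v5,v1) [-+-] → (-0.28749, 0.81381, 0.5641)–(0.28749, 0.81381, 0.5641)  len=0.5750
  (v0,v10,v11) [--+] → (-1.0293, 0, 0.5641)–(-0.984794, 0.116506, 0.5641)  len=0.1247
  (v1,v5,v9) [-++] → (0.28749, 0.81381, 0.5641)–(0.984794, 0.116506, 0.5641)  len=0.9861
  (v11,v10,v2) [+--] → (-1.0293, 0, 0.5641)–(-0.984794, -0.116506, 0.5641)  len=0.1247
  (v3,v9,v4) [-++] → (0.984794, -0.116506, 0.5641)–(0.28749, -0.81381, 0.5641)  len=0.9861
  (v3,v4,v2) [-+-] → (0.28749, -0.81381, 0.5641)–(-0.28749, -0.81381, 0.5641)  len=0.5750
  (v3,v8,v9) [--+] → (1.0293, 0, 0.5641)–(0.984794, -0.116506, 0.5641)  len=0.1247
  (v2,v4,v11) [-++] → (-0.28749, -0.81381, 0.5641)–(-0.984794, -0.116506, 0.5641)  len=0.9861
  (v9,v8,v1) [+--] → (1.0293, 0, 0.5641)–(0.984794, 0.116506, 0.5641)  len=0.1247

Chained into 1 loop(s):
  loop 1: 10 segments, perimeter = 5.5934
Total perimeter = 5.593

loops=1 perimeter=5.593


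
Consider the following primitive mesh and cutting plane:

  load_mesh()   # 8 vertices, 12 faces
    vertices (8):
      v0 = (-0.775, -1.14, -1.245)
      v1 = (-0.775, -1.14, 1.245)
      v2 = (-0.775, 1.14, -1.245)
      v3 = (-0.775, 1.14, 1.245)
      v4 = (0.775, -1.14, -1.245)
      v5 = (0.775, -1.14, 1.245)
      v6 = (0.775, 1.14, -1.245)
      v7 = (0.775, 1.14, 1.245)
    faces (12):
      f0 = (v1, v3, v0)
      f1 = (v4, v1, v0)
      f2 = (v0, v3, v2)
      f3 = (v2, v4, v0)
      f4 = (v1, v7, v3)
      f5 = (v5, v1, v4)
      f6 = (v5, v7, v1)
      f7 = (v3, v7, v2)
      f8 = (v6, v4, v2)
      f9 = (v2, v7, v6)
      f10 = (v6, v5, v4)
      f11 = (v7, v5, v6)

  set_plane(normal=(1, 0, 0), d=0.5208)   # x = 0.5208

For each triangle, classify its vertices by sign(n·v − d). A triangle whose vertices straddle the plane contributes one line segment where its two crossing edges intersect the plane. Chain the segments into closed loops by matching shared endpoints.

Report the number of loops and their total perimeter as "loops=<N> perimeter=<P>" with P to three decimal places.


loops=1 perimeter=9.540

Straddling triangles (8 of 12):
  (v4,v1,v0) [+--] → (0.5208, -1.14, -0.83664)–(0.5208, -1.14, -1.245)  len=0.4084
  (v2,v4,v0) [-+-] → (0.5208, -0.76608, -1.245)–(0.5208, -1.14, -1.245)  len=0.3739
  (v1,v7,v3) [-+-] → (0.5208, 0.76608, 1.245)–(0.5208, 1.14, 1.245)  len=0.3739
  (v5,v1,v4) [+-+] → (0.5208, -1.14, 1.245)–(0.5208, -1.14, -0.83664)  len=2.0816
  (v5,v7,v1) [++-] → (0.5208, 0.76608, 1.245)–(0.5208, -1.14, 1.245)  len=1.9061
  (v3,v7,v2) [-+-] → (0.5208, 1.14, 1.245)–(0.5208, 1.14, 0.83664)  len=0.4084
  (v6,v4,v2) [++-] → (0.5208, -0.76608, -1.245)–(0.5208, 1.14, -1.245)  len=1.9061
  (v2,v7,v6) [-++] → (0.5208, 1.14, 0.83664)–(0.5208, 1.14, -1.245)  len=2.0816

Chained into 1 loop(s):
  loop 1: 8 segments, perimeter = 9.5400
Total perimeter = 9.540


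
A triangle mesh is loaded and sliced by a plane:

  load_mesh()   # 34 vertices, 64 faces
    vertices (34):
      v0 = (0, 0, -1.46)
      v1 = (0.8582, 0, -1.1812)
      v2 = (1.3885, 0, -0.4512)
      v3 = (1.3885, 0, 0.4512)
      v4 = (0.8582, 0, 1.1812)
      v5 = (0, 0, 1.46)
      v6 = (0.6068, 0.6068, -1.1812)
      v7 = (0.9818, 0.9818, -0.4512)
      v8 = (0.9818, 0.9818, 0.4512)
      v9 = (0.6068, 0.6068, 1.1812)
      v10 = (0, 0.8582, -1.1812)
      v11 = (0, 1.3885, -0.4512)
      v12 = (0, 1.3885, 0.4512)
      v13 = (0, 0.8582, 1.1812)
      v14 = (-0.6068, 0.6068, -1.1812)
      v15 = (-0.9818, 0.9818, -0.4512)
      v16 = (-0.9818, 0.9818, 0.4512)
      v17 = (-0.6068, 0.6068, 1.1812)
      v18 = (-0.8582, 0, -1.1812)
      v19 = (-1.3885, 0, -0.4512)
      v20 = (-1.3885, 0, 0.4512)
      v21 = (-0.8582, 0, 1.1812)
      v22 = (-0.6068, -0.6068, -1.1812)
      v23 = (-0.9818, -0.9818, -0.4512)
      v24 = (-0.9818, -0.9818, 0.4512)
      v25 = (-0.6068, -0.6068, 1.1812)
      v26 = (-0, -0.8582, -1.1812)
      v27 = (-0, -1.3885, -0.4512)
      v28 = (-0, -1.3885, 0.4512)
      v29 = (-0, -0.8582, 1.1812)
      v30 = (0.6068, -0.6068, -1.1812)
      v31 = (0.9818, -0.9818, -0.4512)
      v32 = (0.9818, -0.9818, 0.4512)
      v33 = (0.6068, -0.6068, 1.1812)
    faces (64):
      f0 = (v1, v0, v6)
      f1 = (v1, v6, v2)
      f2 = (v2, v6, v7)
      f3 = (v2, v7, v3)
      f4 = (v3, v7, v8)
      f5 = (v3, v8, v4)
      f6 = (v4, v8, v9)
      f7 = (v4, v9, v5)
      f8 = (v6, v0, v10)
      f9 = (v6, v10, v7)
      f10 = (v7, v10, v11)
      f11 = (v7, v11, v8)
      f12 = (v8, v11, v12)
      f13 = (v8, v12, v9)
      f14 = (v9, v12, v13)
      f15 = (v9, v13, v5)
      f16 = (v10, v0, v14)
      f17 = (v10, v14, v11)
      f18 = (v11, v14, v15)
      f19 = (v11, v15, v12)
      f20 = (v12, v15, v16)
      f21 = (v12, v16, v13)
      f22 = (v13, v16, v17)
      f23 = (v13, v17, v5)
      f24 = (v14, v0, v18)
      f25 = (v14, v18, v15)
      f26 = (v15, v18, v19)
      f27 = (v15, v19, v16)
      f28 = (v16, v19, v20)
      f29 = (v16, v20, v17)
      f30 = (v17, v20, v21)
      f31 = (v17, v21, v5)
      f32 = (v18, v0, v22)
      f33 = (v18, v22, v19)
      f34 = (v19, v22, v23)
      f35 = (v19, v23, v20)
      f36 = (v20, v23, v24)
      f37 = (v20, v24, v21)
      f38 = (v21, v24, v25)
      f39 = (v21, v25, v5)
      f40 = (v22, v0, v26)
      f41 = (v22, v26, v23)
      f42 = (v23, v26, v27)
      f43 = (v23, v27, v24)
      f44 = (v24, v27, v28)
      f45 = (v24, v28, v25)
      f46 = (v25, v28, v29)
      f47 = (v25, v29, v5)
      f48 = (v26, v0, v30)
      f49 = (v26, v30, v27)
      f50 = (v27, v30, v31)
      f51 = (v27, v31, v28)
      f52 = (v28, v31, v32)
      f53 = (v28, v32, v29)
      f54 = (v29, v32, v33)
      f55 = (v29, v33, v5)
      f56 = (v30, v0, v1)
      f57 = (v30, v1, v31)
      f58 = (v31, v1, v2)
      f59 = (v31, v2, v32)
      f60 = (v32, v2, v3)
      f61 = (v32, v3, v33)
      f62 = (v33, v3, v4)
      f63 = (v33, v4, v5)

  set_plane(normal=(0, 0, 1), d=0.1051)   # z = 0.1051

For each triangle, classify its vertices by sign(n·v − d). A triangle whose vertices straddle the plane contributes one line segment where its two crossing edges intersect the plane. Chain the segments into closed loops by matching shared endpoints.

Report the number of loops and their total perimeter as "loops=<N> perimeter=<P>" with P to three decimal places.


Straddling triangles (16 of 64):
  (v2,v7,v3) [--+] → (1.23252, 0.376553, 0.1051)–(1.3885, 0, 0.1051)  len=0.4076
  (v3,v7,v8) [+-+] → (1.23252, 0.376553, 0.1051)–(0.9818, 0.9818, 0.1051)  len=0.6551
  (v7,v11,v8) [--+] → (0.605247, 1.13778, 0.1051)–(0.9818, 0.9818, 0.1051)  len=0.4076
  (v8,v11,v12) [+-+] → (0.605247, 1.13778, 0.1051)–(0, 1.3885, 0.1051)  len=0.6551
  (v11,v15,v12) [--+] → (-0.376553, 1.23252, 0.1051)–(0, 1.3885, 0.1051)  len=0.4076
  (v12,v15,v16) [+-+] → (-0.376553, 1.23252, 0.1051)–(-0.9818, 0.9818, 0.1051)  len=0.6551
  (v15,v19,v16) [--+] → (-1.13778, 0.605247, 0.1051)–(-0.9818, 0.9818, 0.1051)  len=0.4076
  (v16,v19,v20) [+-+] → (-1.13778, 0.605247, 0.1051)–(-1.3885, 0, 0.1051)  len=0.6551
  (v19,v23,v20) [--+] → (-1.23252, -0.376553, 0.1051)–(-1.3885, 0, 0.1051)  len=0.4076
  (v20,v23,v24) [+-+] → (-1.23252, -0.376553, 0.1051)–(-0.9818, -0.9818, 0.1051)  len=0.6551
  (v23,v27,v24) [--+] → (-0.605247, -1.13778, 0.1051)–(-0.9818, -0.9818, 0.1051)  len=0.4076
  (v24,v27,v28) [+-+] → (-0.605247, -1.13778, 0.1051)–(0, -1.3885, 0.1051)  len=0.6551
  (v27,v31,v28) [--+] → (0.376553, -1.23252, 0.1051)–(0, -1.3885, 0.1051)  len=0.4076
  (v28,v31,v32) [+-+] → (0.376553, -1.23252, 0.1051)–(0.9818, -0.9818, 0.1051)  len=0.6551
  (v31,v2,v32) [--+] → (1.13778, -0.605247, 0.1051)–(0.9818, -0.9818, 0.1051)  len=0.4076
  (v32,v2,v3) [+-+] → (1.13778, -0.605247, 0.1051)–(1.3885, 0, 0.1051)  len=0.6551

Chained into 1 loop(s):
  loop 1: 16 segments, perimeter = 8.5016
Total perimeter = 8.502

loops=1 perimeter=8.502


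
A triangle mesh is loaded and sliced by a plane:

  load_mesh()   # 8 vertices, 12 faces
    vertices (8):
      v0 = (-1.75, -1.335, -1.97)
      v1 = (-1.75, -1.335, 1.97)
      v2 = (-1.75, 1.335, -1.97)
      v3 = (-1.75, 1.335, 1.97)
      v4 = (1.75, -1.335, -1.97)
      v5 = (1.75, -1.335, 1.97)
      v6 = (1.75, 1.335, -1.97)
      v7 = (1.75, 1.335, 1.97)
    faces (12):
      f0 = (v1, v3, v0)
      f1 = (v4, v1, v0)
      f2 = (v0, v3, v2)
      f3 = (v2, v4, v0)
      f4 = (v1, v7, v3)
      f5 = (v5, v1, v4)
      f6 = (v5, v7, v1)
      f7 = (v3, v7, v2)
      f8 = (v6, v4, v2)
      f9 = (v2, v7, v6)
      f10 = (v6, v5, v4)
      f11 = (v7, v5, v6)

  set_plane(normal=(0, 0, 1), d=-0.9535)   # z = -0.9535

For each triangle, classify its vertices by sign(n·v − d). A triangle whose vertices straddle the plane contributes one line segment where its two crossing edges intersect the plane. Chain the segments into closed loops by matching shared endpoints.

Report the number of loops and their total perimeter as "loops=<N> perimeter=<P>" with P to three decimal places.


Straddling triangles (8 of 12):
  (v1,v3,v0) [++-] → (-1.75, -0.646154, -0.9535)–(-1.75, -1.335, -0.9535)  len=0.6888
  (v4,v1,v0) [-+-] → (0.847018, -1.335, -0.9535)–(-1.75, -1.335, -0.9535)  len=2.5970
  (v0,v3,v2) [-+-] → (-1.75, -0.646154, -0.9535)–(-1.75, 1.335, -0.9535)  len=1.9812
  (v5,v1,v4) [++-] → (0.847018, -1.335, -0.9535)–(1.75, -1.335, -0.9535)  len=0.9030
  (v3,v7,v2) [++-] → (-0.847018, 1.335, -0.9535)–(-1.75, 1.335, -0.9535)  len=0.9030
  (v2,v7,v6) [-+-] → (-0.847018, 1.335, -0.9535)–(1.75, 1.335, -0.9535)  len=2.5970
  (v6,v5,v4) [-+-] → (1.75, 0.646154, -0.9535)–(1.75, -1.335, -0.9535)  len=1.9812
  (v7,v5,v6) [++-] → (1.75, 0.646154, -0.9535)–(1.75, 1.335, -0.9535)  len=0.6888

Chained into 1 loop(s):
  loop 1: 8 segments, perimeter = 12.3400
Total perimeter = 12.340

loops=1 perimeter=12.340


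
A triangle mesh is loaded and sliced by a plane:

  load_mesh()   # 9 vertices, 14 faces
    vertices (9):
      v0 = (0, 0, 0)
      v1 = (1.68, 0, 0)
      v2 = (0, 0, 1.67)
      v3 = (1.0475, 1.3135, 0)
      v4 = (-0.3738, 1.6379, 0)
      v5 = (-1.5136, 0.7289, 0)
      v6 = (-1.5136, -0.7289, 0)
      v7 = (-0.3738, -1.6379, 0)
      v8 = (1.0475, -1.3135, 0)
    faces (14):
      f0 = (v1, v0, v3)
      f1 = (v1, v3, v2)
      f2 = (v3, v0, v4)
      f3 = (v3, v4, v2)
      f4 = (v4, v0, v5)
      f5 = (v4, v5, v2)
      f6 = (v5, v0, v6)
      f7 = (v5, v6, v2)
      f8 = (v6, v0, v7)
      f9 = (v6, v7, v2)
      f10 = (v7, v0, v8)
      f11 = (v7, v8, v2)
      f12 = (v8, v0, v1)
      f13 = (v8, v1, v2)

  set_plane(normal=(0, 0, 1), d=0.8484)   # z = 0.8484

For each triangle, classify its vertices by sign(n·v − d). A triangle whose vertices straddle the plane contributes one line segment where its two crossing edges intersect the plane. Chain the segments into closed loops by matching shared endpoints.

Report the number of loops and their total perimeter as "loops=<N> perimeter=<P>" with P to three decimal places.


Straddling triangles (7 of 14):
  (v1,v3,v2) [--+] → (0.515345, 0.646211, 0.8484)–(0.82652, 0, 0.8484)  len=0.7172
  (v3,v4,v2) [--+] → (-0.183901, 0.805808, 0.8484)–(0.515345, 0.646211, 0.8484)  len=0.7172
  (v4,v5,v2) [--+] → (-0.744655, 0.358601, 0.8484)–(-0.183901, 0.805808, 0.8484)  len=0.7172
  (v5,v6,v2) [--+] → (-0.744655, -0.358601, 0.8484)–(-0.744655, 0.358601, 0.8484)  len=0.7172
  (v6,v7,v2) [--+] → (-0.183901, -0.805808, 0.8484)–(-0.744655, -0.358601, 0.8484)  len=0.7172
  (v7,v8,v2) [--+] → (0.515345, -0.646211, 0.8484)–(-0.183901, -0.805808, 0.8484)  len=0.7172
  (v8,v1,v2) [--+] → (0.82652, 0, 0.8484)–(0.515345, -0.646211, 0.8484)  len=0.7172

Chained into 1 loop(s):
  loop 1: 7 segments, perimeter = 5.0206
Total perimeter = 5.021

loops=1 perimeter=5.021


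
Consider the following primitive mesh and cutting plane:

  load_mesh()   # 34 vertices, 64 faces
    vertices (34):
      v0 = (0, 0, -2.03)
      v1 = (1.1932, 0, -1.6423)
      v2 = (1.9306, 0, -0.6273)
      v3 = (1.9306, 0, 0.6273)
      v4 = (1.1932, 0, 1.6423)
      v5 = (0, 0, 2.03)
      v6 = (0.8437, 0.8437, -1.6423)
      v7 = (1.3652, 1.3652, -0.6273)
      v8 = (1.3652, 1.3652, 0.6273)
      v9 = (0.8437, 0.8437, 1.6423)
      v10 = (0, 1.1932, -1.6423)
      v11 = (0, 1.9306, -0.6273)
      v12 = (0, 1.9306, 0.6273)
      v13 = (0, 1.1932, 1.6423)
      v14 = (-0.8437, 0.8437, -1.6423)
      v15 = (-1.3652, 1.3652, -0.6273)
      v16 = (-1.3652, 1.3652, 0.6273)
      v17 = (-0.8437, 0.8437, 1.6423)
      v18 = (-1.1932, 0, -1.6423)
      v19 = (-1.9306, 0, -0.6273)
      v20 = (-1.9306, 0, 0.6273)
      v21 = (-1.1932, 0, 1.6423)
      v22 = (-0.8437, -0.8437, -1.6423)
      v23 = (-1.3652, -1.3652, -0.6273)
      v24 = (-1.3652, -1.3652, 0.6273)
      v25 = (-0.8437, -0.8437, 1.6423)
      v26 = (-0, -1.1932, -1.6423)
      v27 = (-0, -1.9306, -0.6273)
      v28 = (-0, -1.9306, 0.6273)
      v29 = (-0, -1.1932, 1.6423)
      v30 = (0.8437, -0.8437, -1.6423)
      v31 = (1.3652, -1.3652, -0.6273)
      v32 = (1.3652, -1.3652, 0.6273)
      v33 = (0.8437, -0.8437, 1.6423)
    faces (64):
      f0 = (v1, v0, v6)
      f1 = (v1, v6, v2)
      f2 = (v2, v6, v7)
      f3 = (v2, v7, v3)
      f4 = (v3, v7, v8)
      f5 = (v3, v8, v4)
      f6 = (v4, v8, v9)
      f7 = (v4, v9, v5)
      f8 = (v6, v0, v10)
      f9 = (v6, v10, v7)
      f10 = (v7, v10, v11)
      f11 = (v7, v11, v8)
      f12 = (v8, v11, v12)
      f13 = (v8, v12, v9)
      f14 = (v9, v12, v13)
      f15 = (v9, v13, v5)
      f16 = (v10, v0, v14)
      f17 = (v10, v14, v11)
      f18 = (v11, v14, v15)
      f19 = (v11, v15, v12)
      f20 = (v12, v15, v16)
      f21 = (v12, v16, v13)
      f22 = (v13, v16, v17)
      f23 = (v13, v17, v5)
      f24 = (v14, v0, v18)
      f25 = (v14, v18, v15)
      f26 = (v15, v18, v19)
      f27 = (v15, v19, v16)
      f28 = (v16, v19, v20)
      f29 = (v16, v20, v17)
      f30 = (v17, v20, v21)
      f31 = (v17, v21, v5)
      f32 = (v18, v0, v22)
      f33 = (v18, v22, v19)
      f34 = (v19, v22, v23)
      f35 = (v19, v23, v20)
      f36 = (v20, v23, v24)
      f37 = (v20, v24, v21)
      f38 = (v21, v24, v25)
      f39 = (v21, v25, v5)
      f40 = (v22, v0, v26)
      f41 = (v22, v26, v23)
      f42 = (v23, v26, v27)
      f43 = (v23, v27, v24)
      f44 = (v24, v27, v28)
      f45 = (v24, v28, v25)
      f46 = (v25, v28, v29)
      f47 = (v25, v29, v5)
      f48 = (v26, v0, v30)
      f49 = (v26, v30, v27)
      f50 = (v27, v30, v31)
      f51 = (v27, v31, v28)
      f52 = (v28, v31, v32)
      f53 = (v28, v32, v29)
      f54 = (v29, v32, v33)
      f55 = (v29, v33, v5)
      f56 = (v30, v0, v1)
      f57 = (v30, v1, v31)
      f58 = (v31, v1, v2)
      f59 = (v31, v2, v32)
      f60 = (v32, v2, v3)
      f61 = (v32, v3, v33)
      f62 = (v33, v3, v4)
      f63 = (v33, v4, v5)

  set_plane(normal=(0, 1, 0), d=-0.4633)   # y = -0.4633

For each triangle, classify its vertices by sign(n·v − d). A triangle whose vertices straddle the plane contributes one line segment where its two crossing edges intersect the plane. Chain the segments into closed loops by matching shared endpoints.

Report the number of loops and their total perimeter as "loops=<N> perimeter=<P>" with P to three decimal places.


Straddling triangles (20 of 64):
  (v18,v0,v22) [++-] → (-0.4633, -0.4633, -1.8171)–(-1.00128, -0.4633, -1.6423)  len=0.5657
  (v18,v22,v19) [+-+] → (-1.00128, -0.4633, -1.6423)–(-1.33375, -0.4633, -1.18467)  len=0.5657
  (v19,v22,v23) [+--] → (-1.33375, -0.4633, -1.18467)–(-1.73872, -0.4633, -0.6273)  len=0.6890
  (v19,v23,v20) [+-+] → (-1.73872, -0.4633, -0.6273)–(-1.73872, -0.4633, 0.201534)  len=0.8288
  (v20,v23,v24) [+--] → (-1.73872, -0.4633, 0.201534)–(-1.73872, -0.4633, 0.6273)  len=0.4258
  (v20,v24,v21) [+-+] → (-1.73872, -0.4633, 0.6273)–(-1.25157, -0.4633, 1.29785)  len=0.8288
  (v21,v24,v25) [+--] → (-1.25157, -0.4633, 1.29785)–(-1.00128, -0.4633, 1.6423)  len=0.4258
  (v21,v25,v5) [+-+] → (-1.00128, -0.4633, 1.6423)–(-0.4633, -0.4633, 1.8171)  len=0.5657
  (v22,v0,v26) [-+-] → (-0.4633, -0.4633, -1.8171)–(0, -0.4633, -1.87946)  len=0.4675
  (v25,v29,v5) [--+] → (0, -0.4633, 1.87946)–(-0.4633, -0.4633, 1.8171)  len=0.4675
  (v26,v0,v30) [-+-] → (0, -0.4633, -1.87946)–(0.4633, -0.4633, -1.8171)  len=0.4675
  (v29,v33,v5) [--+] → (0.4633, -0.4633, 1.8171)–(0, -0.4633, 1.87946)  len=0.4675
  (v30,v0,v1) [-++] → (0.4633, -0.4633, -1.8171)–(1.00128, -0.4633, -1.6423)  len=0.5657
  (v30,v1,v31) [-+-] → (1.00128, -0.4633, -1.6423)–(1.25157, -0.4633, -1.29785)  len=0.4258
  (v31,v1,v2) [-++] → (1.25157, -0.4633, -1.29785)–(1.73872, -0.4633, -0.6273)  len=0.8288
  (v31,v2,v32) [-+-] → (1.73872, -0.4633, -0.6273)–(1.73872, -0.4633, -0.201534)  len=0.4258
  (v32,v2,v3) [-++] → (1.73872, -0.4633, -0.201534)–(1.73872, -0.4633, 0.6273)  len=0.8288
  (v32,v3,v33) [-+-] → (1.73872, -0.4633, 0.6273)–(1.33375, -0.4633, 1.18467)  len=0.6890
  (v33,v3,v4) [-++] → (1.33375, -0.4633, 1.18467)–(1.00128, -0.4633, 1.6423)  len=0.5657
  (v33,v4,v5) [-++] → (1.00128, -0.4633, 1.6423)–(0.4633, -0.4633, 1.8171)  len=0.5657

Chained into 1 loop(s):
  loop 1: 20 segments, perimeter = 11.6602
Total perimeter = 11.660

loops=1 perimeter=11.660


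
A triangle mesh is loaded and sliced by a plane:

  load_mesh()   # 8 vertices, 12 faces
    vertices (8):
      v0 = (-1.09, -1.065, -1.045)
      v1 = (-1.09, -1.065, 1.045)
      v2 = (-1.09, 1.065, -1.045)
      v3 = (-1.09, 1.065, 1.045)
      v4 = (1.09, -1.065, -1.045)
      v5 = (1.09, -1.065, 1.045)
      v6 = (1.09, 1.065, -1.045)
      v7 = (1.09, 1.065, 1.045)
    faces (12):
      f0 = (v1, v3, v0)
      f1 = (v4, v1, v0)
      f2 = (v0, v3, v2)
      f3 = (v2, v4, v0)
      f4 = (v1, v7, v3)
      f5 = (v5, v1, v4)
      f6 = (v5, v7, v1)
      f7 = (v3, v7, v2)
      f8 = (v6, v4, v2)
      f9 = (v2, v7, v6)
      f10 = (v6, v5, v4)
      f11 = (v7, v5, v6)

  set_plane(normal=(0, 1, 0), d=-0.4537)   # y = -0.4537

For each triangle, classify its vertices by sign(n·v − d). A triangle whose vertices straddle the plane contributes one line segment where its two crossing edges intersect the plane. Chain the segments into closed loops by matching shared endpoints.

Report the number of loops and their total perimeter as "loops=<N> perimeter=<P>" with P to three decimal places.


Straddling triangles (8 of 12):
  (v1,v3,v0) [-+-] → (-1.09, -0.4537, 1.045)–(-1.09, -0.4537, -0.44518)  len=1.4902
  (v0,v3,v2) [-++] → (-1.09, -0.4537, -0.44518)–(-1.09, -0.4537, -1.045)  len=0.5998
  (v2,v4,v0) [+--] → (0.46435, -0.4537, -1.045)–(-1.09, -0.4537, -1.045)  len=1.5544
  (v1,v7,v3) [-++] → (-0.46435, -0.4537, 1.045)–(-1.09, -0.4537, 1.045)  len=0.6256
  (v5,v7,v1) [-+-] → (1.09, -0.4537, 1.045)–(-0.46435, -0.4537, 1.045)  len=1.5544
  (v6,v4,v2) [+-+] → (1.09, -0.4537, -1.045)–(0.46435, -0.4537, -1.045)  len=0.6256
  (v6,v5,v4) [+--] → (1.09, -0.4537, 0.44518)–(1.09, -0.4537, -1.045)  len=1.4902
  (v7,v5,v6) [+-+] → (1.09, -0.4537, 1.045)–(1.09, -0.4537, 0.44518)  len=0.5998

Chained into 1 loop(s):
  loop 1: 8 segments, perimeter = 8.5400
Total perimeter = 8.540

loops=1 perimeter=8.540


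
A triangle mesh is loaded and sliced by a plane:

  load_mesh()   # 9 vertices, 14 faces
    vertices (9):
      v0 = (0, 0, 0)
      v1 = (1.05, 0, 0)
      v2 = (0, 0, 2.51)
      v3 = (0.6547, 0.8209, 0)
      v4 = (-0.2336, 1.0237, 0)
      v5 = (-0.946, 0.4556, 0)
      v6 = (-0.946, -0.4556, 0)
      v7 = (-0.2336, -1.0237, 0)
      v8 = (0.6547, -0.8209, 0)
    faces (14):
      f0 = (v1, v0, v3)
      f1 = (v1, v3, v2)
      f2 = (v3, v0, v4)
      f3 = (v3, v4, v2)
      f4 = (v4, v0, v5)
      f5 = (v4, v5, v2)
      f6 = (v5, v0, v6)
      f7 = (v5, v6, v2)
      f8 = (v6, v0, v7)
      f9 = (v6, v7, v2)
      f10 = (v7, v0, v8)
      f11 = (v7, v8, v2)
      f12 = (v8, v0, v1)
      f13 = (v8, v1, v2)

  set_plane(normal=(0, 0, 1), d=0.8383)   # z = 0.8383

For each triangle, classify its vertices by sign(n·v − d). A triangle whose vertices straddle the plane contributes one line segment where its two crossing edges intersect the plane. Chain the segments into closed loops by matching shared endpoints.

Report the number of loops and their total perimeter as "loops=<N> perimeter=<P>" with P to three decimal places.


loops=1 perimeter=4.248

Straddling triangles (7 of 14):
  (v1,v3,v2) [--+] → (0.436041, 0.546732, 0.8383)–(0.699317, 0, 0.8383)  len=0.6068
  (v3,v4,v2) [--+] → (-0.155581, 0.681801, 0.8383)–(0.436041, 0.546732, 0.8383)  len=0.6068
  (v4,v5,v2) [--+] → (-0.630051, 0.303437, 0.8383)–(-0.155581, 0.681801, 0.8383)  len=0.6069
  (v5,v6,v2) [--+] → (-0.630051, -0.303437, 0.8383)–(-0.630051, 0.303437, 0.8383)  len=0.6069
  (v6,v7,v2) [--+] → (-0.155581, -0.681801, 0.8383)–(-0.630051, -0.303437, 0.8383)  len=0.6069
  (v7,v8,v2) [--+] → (0.436041, -0.546732, 0.8383)–(-0.155581, -0.681801, 0.8383)  len=0.6068
  (v8,v1,v2) [--+] → (0.699317, 0, 0.8383)–(0.436041, -0.546732, 0.8383)  len=0.6068

Chained into 1 loop(s):
  loop 1: 7 segments, perimeter = 4.2479
Total perimeter = 4.248


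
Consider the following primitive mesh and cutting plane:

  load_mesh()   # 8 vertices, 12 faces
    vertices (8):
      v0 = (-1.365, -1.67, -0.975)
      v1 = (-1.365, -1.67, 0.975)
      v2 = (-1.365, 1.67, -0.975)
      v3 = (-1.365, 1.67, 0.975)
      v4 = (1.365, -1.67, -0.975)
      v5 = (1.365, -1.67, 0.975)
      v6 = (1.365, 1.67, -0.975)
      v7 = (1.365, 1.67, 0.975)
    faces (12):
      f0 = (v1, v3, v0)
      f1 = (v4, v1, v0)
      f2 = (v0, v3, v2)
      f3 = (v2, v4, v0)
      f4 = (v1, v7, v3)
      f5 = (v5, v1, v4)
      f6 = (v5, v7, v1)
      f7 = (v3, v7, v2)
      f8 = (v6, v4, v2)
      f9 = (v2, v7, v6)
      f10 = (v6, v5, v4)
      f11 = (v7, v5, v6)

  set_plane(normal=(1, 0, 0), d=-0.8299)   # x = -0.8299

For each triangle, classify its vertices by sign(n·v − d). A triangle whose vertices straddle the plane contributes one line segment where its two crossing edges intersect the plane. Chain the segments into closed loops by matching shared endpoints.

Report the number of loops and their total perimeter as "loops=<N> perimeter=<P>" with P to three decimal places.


loops=1 perimeter=10.580

Straddling triangles (8 of 12):
  (v4,v1,v0) [+--] → (-0.8299, -1.67, 0.592786)–(-0.8299, -1.67, -0.975)  len=1.5678
  (v2,v4,v0) [-+-] → (-0.8299, 1.01534, -0.975)–(-0.8299, -1.67, -0.975)  len=2.6853
  (v1,v7,v3) [-+-] → (-0.8299, -1.01534, 0.975)–(-0.8299, 1.67, 0.975)  len=2.6853
  (v5,v1,v4) [+-+] → (-0.8299, -1.67, 0.975)–(-0.8299, -1.67, 0.592786)  len=0.3822
  (v5,v7,v1) [++-] → (-0.8299, -1.01534, 0.975)–(-0.8299, -1.67, 0.975)  len=0.6547
  (v3,v7,v2) [-+-] → (-0.8299, 1.67, 0.975)–(-0.8299, 1.67, -0.592786)  len=1.5678
  (v6,v4,v2) [++-] → (-0.8299, 1.01534, -0.975)–(-0.8299, 1.67, -0.975)  len=0.6547
  (v2,v7,v6) [-++] → (-0.8299, 1.67, -0.592786)–(-0.8299, 1.67, -0.975)  len=0.3822

Chained into 1 loop(s):
  loop 1: 8 segments, perimeter = 10.5800
Total perimeter = 10.580


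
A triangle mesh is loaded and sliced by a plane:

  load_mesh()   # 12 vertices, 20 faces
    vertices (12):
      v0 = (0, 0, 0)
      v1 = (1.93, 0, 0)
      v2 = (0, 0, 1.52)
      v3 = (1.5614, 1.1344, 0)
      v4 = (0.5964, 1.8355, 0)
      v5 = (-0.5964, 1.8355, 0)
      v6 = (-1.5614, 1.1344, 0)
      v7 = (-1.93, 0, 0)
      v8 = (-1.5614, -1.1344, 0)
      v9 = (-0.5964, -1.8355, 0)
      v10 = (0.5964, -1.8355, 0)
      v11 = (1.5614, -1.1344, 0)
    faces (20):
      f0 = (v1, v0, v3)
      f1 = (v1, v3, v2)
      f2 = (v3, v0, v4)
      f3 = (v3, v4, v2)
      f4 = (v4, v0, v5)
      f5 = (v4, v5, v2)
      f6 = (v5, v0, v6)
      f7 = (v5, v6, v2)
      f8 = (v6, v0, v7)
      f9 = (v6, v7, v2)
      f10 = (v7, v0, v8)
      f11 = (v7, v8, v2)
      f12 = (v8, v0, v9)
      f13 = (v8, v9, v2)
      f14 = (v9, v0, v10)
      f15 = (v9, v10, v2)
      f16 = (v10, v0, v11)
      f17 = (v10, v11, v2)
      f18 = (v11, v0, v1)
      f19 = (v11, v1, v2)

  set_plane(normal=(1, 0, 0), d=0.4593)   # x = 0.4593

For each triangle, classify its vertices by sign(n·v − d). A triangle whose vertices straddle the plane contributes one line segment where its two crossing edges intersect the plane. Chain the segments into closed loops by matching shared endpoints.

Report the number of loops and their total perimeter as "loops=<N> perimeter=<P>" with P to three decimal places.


loops=1 perimeter=8.055

Straddling triangles (12 of 20):
  (v1,v0,v3) [+-+] → (0.4593, 0, 0)–(0.4593, 0.333694, 0)  len=0.3337
  (v1,v3,v2) [++-] → (0.4593, 0.333694, 1.07288)–(0.4593, 0, 1.15827)  len=0.3444
  (v3,v0,v4) [+-+] → (0.4593, 0.333694, 0)–(0.4593, 1.41356, 0)  len=1.0799
  (v3,v4,v2) [++-] → (0.4593, 1.41356, 0.349416)–(0.4593, 0.333694, 1.07288)  len=1.2998
  (v4,v0,v5) [+--] → (0.4593, 1.41356, 0)–(0.4593, 1.8355, 0)  len=0.4219
  (v4,v5,v2) [+--] → (0.4593, 1.8355, 0)–(0.4593, 1.41356, 0.349416)  len=0.5478
  (v9,v0,v10) [--+] → (0.4593, -1.41356, 0)–(0.4593, -1.8355, 0)  len=0.4219
  (v9,v10,v2) [-+-] → (0.4593, -1.8355, 0)–(0.4593, -1.41356, 0.349416)  len=0.5478
  (v10,v0,v11) [+-+] → (0.4593, -1.41356, 0)–(0.4593, -0.333694, 0)  len=1.0799
  (v10,v11,v2) [++-] → (0.4593, -0.333694, 1.07288)–(0.4593, -1.41356, 0.349416)  len=1.2998
  (v11,v0,v1) [+-+] → (0.4593, -0.333694, 0)–(0.4593, 0, 0)  len=0.3337
  (v11,v1,v2) [++-] → (0.4593, 0, 1.15827)–(0.4593, -0.333694, 1.07288)  len=0.3444

Chained into 1 loop(s):
  loop 1: 12 segments, perimeter = 8.0552
Total perimeter = 8.055


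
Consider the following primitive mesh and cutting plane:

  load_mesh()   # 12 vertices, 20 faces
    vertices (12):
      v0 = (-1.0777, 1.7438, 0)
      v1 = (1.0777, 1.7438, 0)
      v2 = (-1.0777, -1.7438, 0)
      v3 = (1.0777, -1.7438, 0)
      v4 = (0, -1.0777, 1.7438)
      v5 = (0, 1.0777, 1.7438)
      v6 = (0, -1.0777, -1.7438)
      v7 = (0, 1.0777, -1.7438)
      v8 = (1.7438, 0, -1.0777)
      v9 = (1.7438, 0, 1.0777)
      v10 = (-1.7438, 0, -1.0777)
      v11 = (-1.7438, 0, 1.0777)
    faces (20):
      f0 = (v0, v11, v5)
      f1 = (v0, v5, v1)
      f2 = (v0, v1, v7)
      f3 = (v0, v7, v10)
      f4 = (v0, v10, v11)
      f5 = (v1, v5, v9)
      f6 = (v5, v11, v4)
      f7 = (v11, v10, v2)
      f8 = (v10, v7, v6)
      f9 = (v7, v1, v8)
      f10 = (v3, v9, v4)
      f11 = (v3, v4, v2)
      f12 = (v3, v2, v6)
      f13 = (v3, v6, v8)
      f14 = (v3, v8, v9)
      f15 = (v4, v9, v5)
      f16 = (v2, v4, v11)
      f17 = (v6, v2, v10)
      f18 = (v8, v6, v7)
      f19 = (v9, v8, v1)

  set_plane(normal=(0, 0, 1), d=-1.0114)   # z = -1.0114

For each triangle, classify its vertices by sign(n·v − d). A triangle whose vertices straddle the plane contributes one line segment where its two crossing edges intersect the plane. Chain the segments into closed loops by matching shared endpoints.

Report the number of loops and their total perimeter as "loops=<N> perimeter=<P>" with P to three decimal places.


loops=1 perimeter=9.342

Straddling triangles (10 of 20):
  (v0,v1,v7) [++-] → (0.452636, 1.35746, -1.0114)–(-0.452636, 1.35746, -1.0114)  len=0.9053
  (v0,v7,v10) [+--] → (-0.452636, 1.35746, -1.0114)–(-1.70282, 0.107278, -1.0114)  len=1.7680
  (v0,v10,v11) [+-+] → (-1.70282, 0.107278, -1.0114)–(-1.7438, 0, -1.0114)  len=0.1148
  (v11,v10,v2) [+-+] → (-1.7438, 0, -1.0114)–(-1.70282, -0.107278, -1.0114)  len=0.1148
  (v7,v1,v8) [-+-] → (0.452636, 1.35746, -1.0114)–(1.70282, 0.107278, -1.0114)  len=1.7680
  (v3,v2,v6) [++-] → (-0.452636, -1.35746, -1.0114)–(0.452636, -1.35746, -1.0114)  len=0.9053
  (v3,v6,v8) [+--] → (0.452636, -1.35746, -1.0114)–(1.70282, -0.107278, -1.0114)  len=1.7680
  (v3,v8,v9) [+-+] → (1.70282, -0.107278, -1.0114)–(1.7438, 0, -1.0114)  len=0.1148
  (v6,v2,v10) [-+-] → (-0.452636, -1.35746, -1.0114)–(-1.70282, -0.107278, -1.0114)  len=1.7680
  (v9,v8,v1) [+-+] → (1.7438, 0, -1.0114)–(1.70282, 0.107278, -1.0114)  len=0.1148

Chained into 1 loop(s):
  loop 1: 10 segments, perimeter = 9.3420
Total perimeter = 9.342


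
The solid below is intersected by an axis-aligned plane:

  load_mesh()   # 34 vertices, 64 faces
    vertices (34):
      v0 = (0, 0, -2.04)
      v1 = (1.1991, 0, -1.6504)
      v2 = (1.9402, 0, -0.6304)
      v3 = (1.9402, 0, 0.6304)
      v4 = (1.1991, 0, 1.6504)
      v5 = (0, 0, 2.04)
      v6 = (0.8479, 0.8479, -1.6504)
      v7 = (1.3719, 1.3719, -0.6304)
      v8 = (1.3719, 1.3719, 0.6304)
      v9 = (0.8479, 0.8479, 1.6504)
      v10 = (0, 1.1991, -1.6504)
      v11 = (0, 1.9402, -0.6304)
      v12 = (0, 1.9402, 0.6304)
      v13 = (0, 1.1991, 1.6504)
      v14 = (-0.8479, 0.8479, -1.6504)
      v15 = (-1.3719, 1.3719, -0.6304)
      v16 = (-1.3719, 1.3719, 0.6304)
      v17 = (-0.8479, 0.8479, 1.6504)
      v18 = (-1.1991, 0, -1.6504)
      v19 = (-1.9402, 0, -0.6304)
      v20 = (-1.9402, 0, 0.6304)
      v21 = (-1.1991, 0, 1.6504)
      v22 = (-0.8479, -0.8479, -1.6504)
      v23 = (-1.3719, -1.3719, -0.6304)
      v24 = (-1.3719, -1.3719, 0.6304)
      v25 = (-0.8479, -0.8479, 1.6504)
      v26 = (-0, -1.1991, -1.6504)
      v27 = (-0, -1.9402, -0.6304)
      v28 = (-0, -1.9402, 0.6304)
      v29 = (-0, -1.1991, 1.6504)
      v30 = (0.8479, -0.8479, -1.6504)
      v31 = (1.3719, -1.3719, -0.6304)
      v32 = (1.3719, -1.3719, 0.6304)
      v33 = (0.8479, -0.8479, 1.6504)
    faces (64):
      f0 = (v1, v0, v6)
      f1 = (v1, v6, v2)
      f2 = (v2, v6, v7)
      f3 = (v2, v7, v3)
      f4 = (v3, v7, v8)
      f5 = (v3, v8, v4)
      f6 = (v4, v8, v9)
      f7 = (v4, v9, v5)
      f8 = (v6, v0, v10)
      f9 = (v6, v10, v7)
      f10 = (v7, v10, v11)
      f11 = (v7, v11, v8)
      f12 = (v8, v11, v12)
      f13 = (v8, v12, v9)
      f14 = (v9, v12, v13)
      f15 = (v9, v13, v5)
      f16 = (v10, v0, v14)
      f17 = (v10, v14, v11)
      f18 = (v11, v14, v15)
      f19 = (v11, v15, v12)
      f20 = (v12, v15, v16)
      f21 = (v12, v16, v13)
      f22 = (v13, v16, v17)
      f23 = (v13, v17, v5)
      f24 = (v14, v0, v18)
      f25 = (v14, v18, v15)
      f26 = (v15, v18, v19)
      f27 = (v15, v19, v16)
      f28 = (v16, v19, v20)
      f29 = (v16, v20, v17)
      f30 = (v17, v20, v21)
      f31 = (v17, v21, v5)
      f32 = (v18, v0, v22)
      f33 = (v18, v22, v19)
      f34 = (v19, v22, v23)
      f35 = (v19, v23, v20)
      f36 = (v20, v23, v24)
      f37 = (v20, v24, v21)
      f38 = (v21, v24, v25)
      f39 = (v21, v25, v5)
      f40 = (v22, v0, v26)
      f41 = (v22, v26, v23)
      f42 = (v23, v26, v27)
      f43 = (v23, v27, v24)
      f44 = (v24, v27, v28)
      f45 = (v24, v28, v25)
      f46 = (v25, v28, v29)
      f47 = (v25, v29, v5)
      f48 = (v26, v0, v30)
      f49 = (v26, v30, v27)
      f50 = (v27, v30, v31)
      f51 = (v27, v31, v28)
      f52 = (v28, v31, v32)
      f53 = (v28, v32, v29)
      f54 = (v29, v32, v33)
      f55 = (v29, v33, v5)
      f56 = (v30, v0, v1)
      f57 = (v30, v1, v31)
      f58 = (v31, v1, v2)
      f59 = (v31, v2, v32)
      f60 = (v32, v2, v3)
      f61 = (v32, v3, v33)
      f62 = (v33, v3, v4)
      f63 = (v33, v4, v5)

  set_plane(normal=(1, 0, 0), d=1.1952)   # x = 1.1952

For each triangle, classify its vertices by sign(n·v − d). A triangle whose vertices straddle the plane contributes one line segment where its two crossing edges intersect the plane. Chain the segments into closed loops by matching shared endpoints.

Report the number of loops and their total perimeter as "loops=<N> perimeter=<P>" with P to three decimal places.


loops=1 perimeter=9.720

Straddling triangles (20 of 64):
  (v1,v0,v6) [+--] → (1.1952, 0, -1.65167)–(1.1952, 0.00941575, -1.6504)  len=0.0095
  (v1,v6,v2) [+-+] → (1.1952, 0.00941575, -1.6504)–(1.1952, 0.578308, -1.32609)  len=0.6548
  (v2,v6,v7) [+-+] → (1.1952, 0.578308, -1.32609)–(1.1952, 1.1952, -0.974358)  len=0.7101
  (v4,v8,v9) [++-] → (1.1952, 1.1952, 0.974358)–(1.1952, 0.00941575, 1.6504)  len=1.3650
  (v4,v9,v5) [+--] → (1.1952, 0.00941575, 1.6504)–(1.1952, 0, 1.65167)  len=0.0095
  (v6,v10,v7) [--+] → (1.1952, 1.34964, -0.761775)–(1.1952, 1.1952, -0.974358)  len=0.2628
  (v7,v10,v11) [+--] → (1.1952, 1.34964, -0.761775)–(1.1952, 1.4451, -0.6304)  len=0.1624
  (v7,v11,v8) [+-+] → (1.1952, 1.4451, -0.6304)–(1.1952, 1.4451, 0.46801)  len=1.0984
  (v8,v11,v12) [+--] → (1.1952, 1.4451, 0.46801)–(1.1952, 1.4451, 0.6304)  len=0.1624
  (v8,v12,v9) [+--] → (1.1952, 1.4451, 0.6304)–(1.1952, 1.1952, 0.974358)  len=0.4252
  (v27,v30,v31) [--+] → (1.1952, -1.1952, -0.974358)–(1.1952, -1.4451, -0.6304)  len=0.4252
  (v27,v31,v28) [-+-] → (1.1952, -1.4451, -0.6304)–(1.1952, -1.4451, -0.46801)  len=0.1624
  (v28,v31,v32) [-++] → (1.1952, -1.4451, -0.46801)–(1.1952, -1.4451, 0.6304)  len=1.0984
  (v28,v32,v29) [-+-] → (1.1952, -1.4451, 0.6304)–(1.1952, -1.34964, 0.761775)  len=0.1624
  (v29,v32,v33) [-+-] → (1.1952, -1.34964, 0.761775)–(1.1952, -1.1952, 0.974358)  len=0.2628
  (v30,v0,v1) [--+] → (1.1952, 0, -1.65167)–(1.1952, -0.00941575, -1.6504)  len=0.0095
  (v30,v1,v31) [-++] → (1.1952, -0.00941575, -1.6504)–(1.1952, -1.1952, -0.974358)  len=1.3650
  (v32,v3,v33) [++-] → (1.1952, -0.578308, 1.32609)–(1.1952, -1.1952, 0.974358)  len=0.7101
  (v33,v3,v4) [-++] → (1.1952, -0.578308, 1.32609)–(1.1952, -0.00941575, 1.6504)  len=0.6548
  (v33,v4,v5) [-+-] → (1.1952, -0.00941575, 1.6504)–(1.1952, 0, 1.65167)  len=0.0095

Chained into 1 loop(s):
  loop 1: 20 segments, perimeter = 9.7201
Total perimeter = 9.720
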